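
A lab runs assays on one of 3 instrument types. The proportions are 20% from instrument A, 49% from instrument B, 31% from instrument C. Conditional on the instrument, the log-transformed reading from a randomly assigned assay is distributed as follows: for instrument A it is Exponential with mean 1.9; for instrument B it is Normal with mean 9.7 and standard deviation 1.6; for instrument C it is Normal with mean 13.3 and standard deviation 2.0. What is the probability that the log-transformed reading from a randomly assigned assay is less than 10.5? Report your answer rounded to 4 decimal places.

0.5631

Conditional on each instrument, P(X < 10.5): A: 0.996019; B: 0.691462; C: 0.0807567.
By total probability, P(X < 10.5) = 0.2·0.996019 + 0.49·0.691462 + 0.31·0.0807567 = 0.563055.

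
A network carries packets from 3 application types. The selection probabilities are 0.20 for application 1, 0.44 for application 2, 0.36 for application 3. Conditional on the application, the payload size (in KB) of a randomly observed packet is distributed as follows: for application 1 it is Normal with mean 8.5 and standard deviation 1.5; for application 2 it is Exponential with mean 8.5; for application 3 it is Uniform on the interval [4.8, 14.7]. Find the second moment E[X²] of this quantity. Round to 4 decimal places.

For each component E[X²] = Var + (mean)², giving 1: 74.5; 2: 144.5; 3: 103.23.
Overall E[X²] = 0.2·74.5 + 0.44·144.5 + 0.36·103.23 = 115.643.

115.6428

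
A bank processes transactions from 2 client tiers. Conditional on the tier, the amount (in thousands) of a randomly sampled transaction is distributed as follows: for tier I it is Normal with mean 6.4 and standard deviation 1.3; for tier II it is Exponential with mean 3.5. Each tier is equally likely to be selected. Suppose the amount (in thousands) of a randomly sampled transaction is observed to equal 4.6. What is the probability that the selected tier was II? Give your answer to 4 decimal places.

0.3948

Likelihoods f(4.6 | ·): I: 0.117669; II: 0.0767618.
Posterior ∝ prior × likelihood. Numerator for II: 0.5·0.0767618 = 0.0383809.
Normalizing constant: 0.5·0.117669 + 0.5·0.0767618 = 0.0972152.
P(II | observation) = 0.0383809 / 0.0972152 = 0.394803.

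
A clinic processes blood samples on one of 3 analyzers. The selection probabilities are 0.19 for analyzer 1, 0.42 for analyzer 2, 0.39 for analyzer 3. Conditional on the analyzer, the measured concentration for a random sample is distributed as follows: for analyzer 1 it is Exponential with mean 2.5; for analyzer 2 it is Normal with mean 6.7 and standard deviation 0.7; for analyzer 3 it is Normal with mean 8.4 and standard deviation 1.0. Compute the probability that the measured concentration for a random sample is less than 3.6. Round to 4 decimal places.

0.1450

Conditional on each analyzer, P(X < 3.6): 1: 0.763072; 2: 4.74297e-06; 3: 7.93328e-07.
By total probability, P(X < 3.6) = 0.19·0.763072 + 0.42·4.74297e-06 + 0.39·7.93328e-07 = 0.144986.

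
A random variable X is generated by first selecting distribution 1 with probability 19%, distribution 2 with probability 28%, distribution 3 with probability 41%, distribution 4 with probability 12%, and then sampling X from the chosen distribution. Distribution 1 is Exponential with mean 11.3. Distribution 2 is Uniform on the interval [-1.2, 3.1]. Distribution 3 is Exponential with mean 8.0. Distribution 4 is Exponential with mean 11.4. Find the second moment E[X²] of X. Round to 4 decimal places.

132.8767

For each component E[X²] = Var + (mean)², giving 1: 255.38; 2: 2.44333; 3: 128; 4: 259.92.
Overall E[X²] = 0.19·255.38 + 0.28·2.44333 + 0.41·128 + 0.12·259.92 = 132.877.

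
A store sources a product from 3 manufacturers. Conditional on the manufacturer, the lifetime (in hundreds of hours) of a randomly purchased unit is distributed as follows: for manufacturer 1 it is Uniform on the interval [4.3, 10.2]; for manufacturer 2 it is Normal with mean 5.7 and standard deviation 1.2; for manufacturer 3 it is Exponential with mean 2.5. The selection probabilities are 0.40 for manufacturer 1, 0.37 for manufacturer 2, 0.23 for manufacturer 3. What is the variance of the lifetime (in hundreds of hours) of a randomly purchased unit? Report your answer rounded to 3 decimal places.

Per component, 1: μ=7.25, E[X²]=55.4633; 2: μ=5.7, E[X²]=33.93; 3: μ=2.5, E[X²]=12.5.
E[X] = 0.4·7.25 + 0.37·5.7 + 0.23·2.5 = 5.584.
E[X²] = 0.4·55.4633 + 0.37·33.93 + 0.23·12.5 = 37.6144.
Var(X) = E[X²] − (E[X])² = 37.6144 − 31.1811 = 6.43338.

6.433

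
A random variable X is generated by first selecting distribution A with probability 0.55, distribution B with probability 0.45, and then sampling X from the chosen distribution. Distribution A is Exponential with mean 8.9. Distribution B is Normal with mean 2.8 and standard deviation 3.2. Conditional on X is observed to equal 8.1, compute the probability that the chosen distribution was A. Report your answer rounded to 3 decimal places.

Likelihoods f(8.1 | ·): A: 0.0452224; B: 0.0316293.
Posterior ∝ prior × likelihood. Numerator for A: 0.55·0.0452224 = 0.0248723.
Normalizing constant: 0.55·0.0452224 + 0.45·0.0316293 = 0.0391055.
P(A | observation) = 0.0248723 / 0.0391055 = 0.636031.

0.636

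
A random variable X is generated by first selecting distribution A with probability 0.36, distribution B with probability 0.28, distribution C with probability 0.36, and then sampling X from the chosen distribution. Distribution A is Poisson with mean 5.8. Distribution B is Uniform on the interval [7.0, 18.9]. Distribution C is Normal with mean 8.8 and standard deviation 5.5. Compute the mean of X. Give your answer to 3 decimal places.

Component means — A: 5.8; B: 12.95; C: 8.8.
E[X] = 0.36·5.8 + 0.28·12.95 + 0.36·8.8 = 8.882.

8.882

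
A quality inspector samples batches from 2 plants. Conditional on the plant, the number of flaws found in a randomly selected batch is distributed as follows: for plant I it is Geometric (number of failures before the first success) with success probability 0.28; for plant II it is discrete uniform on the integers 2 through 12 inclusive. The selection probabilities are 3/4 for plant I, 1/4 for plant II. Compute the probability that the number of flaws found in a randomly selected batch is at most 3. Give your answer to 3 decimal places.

Conditional on each plant, P(X ≤ 3): I: 0.731261; II: 0.181818.
By total probability, P(X ≤ 3) = 0.75·0.731261 + 0.25·0.181818 = 0.593901.

0.594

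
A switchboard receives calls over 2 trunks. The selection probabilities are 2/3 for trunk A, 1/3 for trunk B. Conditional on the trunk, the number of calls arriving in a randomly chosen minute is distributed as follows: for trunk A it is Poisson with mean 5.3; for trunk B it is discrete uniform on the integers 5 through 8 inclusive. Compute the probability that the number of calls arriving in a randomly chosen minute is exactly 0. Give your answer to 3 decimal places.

Conditional on each trunk, P(X = 0): A: 0.00499159; B: 0.
By total probability, P(X = 0) = 0.666667·0.00499159 + 0.333333·0 = 0.00332773.

0.003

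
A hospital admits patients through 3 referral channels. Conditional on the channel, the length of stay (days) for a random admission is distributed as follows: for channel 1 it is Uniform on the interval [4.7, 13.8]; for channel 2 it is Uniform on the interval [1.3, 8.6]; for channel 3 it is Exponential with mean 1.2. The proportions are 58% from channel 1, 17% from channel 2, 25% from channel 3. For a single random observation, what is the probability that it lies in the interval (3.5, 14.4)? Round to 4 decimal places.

Conditional on each channel, P(3.5 < X < 14.4): 1: 1; 2: 0.69863; 3: 0.0541076.
By total probability, P(3.5 < X < 14.4) = 0.58·1 + 0.17·0.69863 + 0.25·0.0541076 = 0.712294.

0.7123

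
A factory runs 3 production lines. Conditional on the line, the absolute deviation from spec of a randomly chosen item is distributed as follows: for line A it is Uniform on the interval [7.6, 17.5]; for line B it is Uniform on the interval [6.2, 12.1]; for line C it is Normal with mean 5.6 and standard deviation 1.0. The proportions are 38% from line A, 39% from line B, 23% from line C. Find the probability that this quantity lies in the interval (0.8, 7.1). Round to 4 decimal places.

0.2741

Conditional on each line, P(0.8 < X < 7.1): A: 0; B: 0.152542; C: 0.933192.
By total probability, P(0.8 < X < 7.1) = 0.38·0 + 0.39·0.152542 + 0.23·0.933192 = 0.274126.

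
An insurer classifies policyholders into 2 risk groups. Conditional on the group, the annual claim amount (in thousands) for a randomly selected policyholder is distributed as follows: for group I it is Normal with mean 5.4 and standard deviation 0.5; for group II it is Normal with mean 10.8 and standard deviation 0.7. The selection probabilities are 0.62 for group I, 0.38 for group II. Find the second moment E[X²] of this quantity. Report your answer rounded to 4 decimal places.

62.7436

For each component E[X²] = Var + (mean)², giving I: 29.41; II: 117.13.
Overall E[X²] = 0.62·29.41 + 0.38·117.13 = 62.7436.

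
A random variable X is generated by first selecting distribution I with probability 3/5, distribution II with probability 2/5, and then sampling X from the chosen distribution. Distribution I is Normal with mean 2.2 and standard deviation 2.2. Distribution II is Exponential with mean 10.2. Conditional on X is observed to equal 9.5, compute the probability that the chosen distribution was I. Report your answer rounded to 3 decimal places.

Likelihoods f(9.5 | ·): I: 0.000737266; II: 0.0386287.
Posterior ∝ prior × likelihood. Numerator for I: 0.6·0.000737266 = 0.00044236.
Normalizing constant: 0.6·0.000737266 + 0.4·0.0386287 = 0.0158938.
P(I | observation) = 0.00044236 / 0.0158938 = 0.0278322.

0.028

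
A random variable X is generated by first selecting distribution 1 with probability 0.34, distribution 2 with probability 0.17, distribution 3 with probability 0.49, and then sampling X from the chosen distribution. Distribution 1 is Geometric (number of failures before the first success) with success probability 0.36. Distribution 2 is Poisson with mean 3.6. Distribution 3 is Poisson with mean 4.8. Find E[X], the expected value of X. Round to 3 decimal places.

Component means — 1: 1.77778; 2: 3.6; 3: 4.8.
E[X] = 0.34·1.77778 + 0.17·3.6 + 0.49·4.8 = 3.56844.

3.568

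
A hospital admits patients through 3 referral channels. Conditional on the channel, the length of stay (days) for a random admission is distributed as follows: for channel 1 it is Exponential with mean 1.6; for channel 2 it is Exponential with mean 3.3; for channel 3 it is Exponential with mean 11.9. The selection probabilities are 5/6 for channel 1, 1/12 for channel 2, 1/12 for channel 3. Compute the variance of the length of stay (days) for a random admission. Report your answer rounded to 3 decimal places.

Per component, 1: μ=1.6, E[X²]=5.12; 2: μ=3.3, E[X²]=21.78; 3: μ=11.9, E[X²]=283.22.
E[X] = 0.833333·1.6 + 0.0833333·3.3 + 0.0833333·11.9 = 2.6.
E[X²] = 0.833333·5.12 + 0.0833333·21.78 + 0.0833333·283.22 = 29.6833.
Var(X) = E[X²] − (E[X])² = 29.6833 − 6.76 = 22.9233.

22.923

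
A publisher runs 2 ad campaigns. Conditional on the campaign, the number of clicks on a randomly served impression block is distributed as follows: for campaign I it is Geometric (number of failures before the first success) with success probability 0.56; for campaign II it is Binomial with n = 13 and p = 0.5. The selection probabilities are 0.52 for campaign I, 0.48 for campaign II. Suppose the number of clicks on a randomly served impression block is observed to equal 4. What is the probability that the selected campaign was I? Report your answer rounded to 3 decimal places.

0.207

Likelihoods P(X=4 | ·): I: 0.0209893; II: 0.0872803.
Posterior ∝ prior × likelihood. Numerator for I: 0.52·0.0209893 = 0.0109145.
Normalizing constant: 0.52·0.0209893 + 0.48·0.0872803 = 0.052809.
P(I | observation) = 0.0109145 / 0.052809 = 0.206678.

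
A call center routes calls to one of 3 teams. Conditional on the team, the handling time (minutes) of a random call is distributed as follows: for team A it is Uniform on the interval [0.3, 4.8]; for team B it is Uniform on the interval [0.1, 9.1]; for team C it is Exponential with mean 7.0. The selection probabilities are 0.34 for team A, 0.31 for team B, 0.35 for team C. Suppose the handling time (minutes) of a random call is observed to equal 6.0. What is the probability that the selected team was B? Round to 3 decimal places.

0.619

Likelihoods f(6.0 | ·): A: 0; B: 0.111111; C: 0.0606247.
Posterior ∝ prior × likelihood. Numerator for B: 0.31·0.111111 = 0.0344444.
Normalizing constant: 0.34·0 + 0.31·0.111111 + 0.35·0.0606247 = 0.0556631.
P(B | observation) = 0.0344444 / 0.0556631 = 0.618802.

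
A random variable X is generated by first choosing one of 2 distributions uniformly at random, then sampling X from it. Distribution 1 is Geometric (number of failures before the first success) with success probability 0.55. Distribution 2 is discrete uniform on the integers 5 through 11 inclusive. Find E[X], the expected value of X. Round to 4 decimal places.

Component means — 1: 0.818182; 2: 8.
E[X] = 0.5·0.818182 + 0.5·8 = 4.40909.

4.4091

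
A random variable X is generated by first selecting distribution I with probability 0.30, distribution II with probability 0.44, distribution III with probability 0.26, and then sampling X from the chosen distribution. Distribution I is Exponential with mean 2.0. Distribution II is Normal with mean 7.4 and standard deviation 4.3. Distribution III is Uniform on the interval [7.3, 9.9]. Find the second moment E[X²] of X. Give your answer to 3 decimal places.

For each component E[X²] = Var + (mean)², giving I: 8; II: 73.25; III: 74.5233.
Overall E[X²] = 0.3·8 + 0.44·73.25 + 0.26·74.5233 = 54.0061.

54.006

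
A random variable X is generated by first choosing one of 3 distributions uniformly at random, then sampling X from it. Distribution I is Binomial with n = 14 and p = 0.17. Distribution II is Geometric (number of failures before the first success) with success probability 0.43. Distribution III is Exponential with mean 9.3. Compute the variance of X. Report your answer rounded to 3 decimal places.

43.026

Per component, I: μ=2.38, E[X²]=7.6398; II: μ=1.32558, E[X²]=4.83991; III: μ=9.3, E[X²]=172.98.
E[X] = 0.333333·2.38 + 0.333333·1.32558 + 0.333333·9.3 = 4.33519.
E[X²] = 0.333333·7.6398 + 0.333333·4.83991 + 0.333333·172.98 = 61.8199.
Var(X) = E[X²] − (E[X])² = 61.8199 − 18.7939 = 43.026.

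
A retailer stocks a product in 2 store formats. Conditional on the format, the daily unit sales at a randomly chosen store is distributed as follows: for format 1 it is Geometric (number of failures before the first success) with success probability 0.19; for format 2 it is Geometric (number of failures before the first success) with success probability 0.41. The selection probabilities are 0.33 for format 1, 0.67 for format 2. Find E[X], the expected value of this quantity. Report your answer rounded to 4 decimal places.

2.3710

Component means — 1: 4.26316; 2: 1.43902.
E[X] = 0.33·4.26316 + 0.67·1.43902 = 2.37099.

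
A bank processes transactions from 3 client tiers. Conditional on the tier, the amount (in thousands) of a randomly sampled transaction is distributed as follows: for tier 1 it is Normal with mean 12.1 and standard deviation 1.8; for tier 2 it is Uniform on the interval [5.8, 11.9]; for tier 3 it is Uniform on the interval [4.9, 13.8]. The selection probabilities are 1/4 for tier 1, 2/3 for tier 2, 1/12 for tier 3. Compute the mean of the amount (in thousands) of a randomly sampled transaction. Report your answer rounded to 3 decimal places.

9.704

Component means — 1: 12.1; 2: 8.85; 3: 9.35.
E[X] = 0.25·12.1 + 0.666667·8.85 + 0.0833333·9.35 = 9.70417.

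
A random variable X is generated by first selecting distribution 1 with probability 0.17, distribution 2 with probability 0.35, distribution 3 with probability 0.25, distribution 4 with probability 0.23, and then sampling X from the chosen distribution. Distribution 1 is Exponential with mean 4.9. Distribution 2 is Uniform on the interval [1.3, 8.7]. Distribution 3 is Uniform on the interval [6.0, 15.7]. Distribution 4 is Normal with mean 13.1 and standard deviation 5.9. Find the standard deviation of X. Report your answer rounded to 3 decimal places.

5.324

Per component, 1: μ=4.9, E[X²]=48.02; 2: μ=5, E[X²]=29.5633; 3: μ=10.85, E[X²]=125.563; 4: μ=13.1, E[X²]=206.42.
E[X] = 0.17·4.9 + 0.35·5 + 0.25·10.85 + 0.23·13.1 = 8.3085.
E[X²] = 0.17·48.02 + 0.35·29.5633 + 0.25·125.563 + 0.23·206.42 = 97.378.
Var(X) = E[X²] − (E[X])² = 97.378 − 69.0312 = 28.3468.
SD(X) = √28.3468 = 5.32417.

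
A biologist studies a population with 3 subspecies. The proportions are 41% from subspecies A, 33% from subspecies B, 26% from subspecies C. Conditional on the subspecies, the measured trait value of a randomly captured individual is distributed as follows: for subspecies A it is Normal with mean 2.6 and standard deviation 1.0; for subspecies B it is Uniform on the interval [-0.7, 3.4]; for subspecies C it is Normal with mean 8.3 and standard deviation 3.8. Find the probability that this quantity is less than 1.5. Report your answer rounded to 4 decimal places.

Conditional on each subspecies, P(X < 1.5): A: 0.135666; B: 0.536585; C: 0.0367693.
By total probability, P(X < 1.5) = 0.41·0.135666 + 0.33·0.536585 + 0.26·0.0367693 = 0.242256.

0.2423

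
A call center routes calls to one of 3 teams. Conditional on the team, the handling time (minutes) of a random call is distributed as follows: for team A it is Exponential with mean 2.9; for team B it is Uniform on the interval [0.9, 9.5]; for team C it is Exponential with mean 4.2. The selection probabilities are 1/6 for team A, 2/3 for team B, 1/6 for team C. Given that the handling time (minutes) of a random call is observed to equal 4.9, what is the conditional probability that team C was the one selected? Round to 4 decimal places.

0.1230

Likelihoods f(4.9 | ·): A: 0.0636494; B: 0.116279; C: 0.0741436.
Posterior ∝ prior × likelihood. Numerator for C: 0.166667·0.0741436 = 0.0123573.
Normalizing constant: 0.166667·0.0636494 + 0.666667·0.116279 + 0.166667·0.0741436 = 0.100485.
P(C | observation) = 0.0123573 / 0.100485 = 0.122976.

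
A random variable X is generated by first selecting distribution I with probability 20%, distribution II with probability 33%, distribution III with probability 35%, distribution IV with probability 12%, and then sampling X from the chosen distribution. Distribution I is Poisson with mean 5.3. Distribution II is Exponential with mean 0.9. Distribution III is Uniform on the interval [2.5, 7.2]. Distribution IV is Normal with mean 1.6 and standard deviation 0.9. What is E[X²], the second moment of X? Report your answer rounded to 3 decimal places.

16.494

For each component E[X²] = Var + (mean)², giving I: 33.39; II: 1.62; III: 25.3633; IV: 3.37.
Overall E[X²] = 0.2·33.39 + 0.33·1.62 + 0.35·25.3633 + 0.12·3.37 = 16.4942.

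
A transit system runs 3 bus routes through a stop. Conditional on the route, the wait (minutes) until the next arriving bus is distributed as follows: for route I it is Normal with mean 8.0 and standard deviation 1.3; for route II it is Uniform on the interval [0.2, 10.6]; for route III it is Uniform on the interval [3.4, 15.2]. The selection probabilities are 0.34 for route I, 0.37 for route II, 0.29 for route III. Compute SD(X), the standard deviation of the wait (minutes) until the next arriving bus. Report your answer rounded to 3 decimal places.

Per component, I: μ=8, E[X²]=65.69; II: μ=5.4, E[X²]=38.1733; III: μ=9.3, E[X²]=98.0933.
E[X] = 0.34·8 + 0.37·5.4 + 0.29·9.3 = 7.415.
E[X²] = 0.34·65.69 + 0.37·38.1733 + 0.29·98.0933 = 64.9058.
Var(X) = E[X²] − (E[X])² = 64.9058 − 54.9822 = 9.92357.
SD(X) = √9.92357 = 3.15017.

3.150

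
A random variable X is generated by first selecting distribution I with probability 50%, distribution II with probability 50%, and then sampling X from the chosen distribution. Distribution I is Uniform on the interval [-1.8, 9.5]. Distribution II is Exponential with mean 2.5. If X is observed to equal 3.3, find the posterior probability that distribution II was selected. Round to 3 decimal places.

0.547

Likelihoods f(3.3 | ·): I: 0.0884956; II: 0.106854.
Posterior ∝ prior × likelihood. Numerator for II: 0.5·0.106854 = 0.0534271.
Normalizing constant: 0.5·0.0884956 + 0.5·0.106854 = 0.0976748.
P(II | observation) = 0.0534271 / 0.0976748 = 0.546989.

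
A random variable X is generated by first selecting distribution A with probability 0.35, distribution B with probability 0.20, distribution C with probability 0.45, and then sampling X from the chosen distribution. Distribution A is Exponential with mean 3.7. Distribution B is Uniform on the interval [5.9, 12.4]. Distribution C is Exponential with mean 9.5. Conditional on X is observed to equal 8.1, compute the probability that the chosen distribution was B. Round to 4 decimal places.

0.4998

Likelihoods f(8.1 | ·): A: 0.0302723; B: 0.153846; C: 0.0448728.
Posterior ∝ prior × likelihood. Numerator for B: 0.2·0.153846 = 0.0307692.
Normalizing constant: 0.35·0.0302723 + 0.2·0.153846 + 0.45·0.0448728 = 0.0615573.
P(B | observation) = 0.0307692 / 0.0615573 = 0.499847.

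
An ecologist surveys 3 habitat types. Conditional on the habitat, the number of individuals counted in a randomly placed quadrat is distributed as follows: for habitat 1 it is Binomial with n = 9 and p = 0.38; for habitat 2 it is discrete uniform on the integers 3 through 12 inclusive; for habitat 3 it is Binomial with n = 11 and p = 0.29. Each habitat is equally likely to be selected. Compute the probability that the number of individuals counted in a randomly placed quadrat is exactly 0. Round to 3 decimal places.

0.012

Conditional on each habitat, P(X = 0): 1: 0.0135371; 2: 0; 3: 0.0231122.
By total probability, P(X = 0) = 0.333333·0.0135371 + 0.333333·0 + 0.333333·0.0231122 = 0.0122164.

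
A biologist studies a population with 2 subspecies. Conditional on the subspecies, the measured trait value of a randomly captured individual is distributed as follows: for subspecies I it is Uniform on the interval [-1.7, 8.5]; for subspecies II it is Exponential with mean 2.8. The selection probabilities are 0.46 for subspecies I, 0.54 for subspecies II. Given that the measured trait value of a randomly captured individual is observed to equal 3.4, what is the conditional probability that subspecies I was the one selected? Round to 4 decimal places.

Likelihoods f(3.4 | ·): I: 0.0980392; II: 0.106044.
Posterior ∝ prior × likelihood. Numerator for I: 0.46·0.0980392 = 0.045098.
Normalizing constant: 0.46·0.0980392 + 0.54·0.106044 = 0.102362.
P(I | observation) = 0.045098 / 0.102362 = 0.440576.

0.4406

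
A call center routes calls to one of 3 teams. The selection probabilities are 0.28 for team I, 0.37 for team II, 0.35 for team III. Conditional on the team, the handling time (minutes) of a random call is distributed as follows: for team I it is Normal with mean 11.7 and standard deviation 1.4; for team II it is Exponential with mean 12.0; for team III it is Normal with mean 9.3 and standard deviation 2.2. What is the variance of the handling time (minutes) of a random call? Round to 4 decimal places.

Per component, I: μ=11.7, E[X²]=138.85; II: μ=12, E[X²]=288; III: μ=9.3, E[X²]=91.33.
E[X] = 0.28·11.7 + 0.37·12 + 0.35·9.3 = 10.971.
E[X²] = 0.28·138.85 + 0.37·288 + 0.35·91.33 = 177.404.
Var(X) = E[X²] − (E[X])² = 177.404 − 120.363 = 57.0407.

57.0407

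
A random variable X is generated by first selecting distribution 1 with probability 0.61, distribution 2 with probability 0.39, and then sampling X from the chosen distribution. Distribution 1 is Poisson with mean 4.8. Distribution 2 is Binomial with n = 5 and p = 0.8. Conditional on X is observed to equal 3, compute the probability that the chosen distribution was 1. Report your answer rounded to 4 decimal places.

0.5367

Likelihoods P(X=3 | ·): 1: 0.151691; 2: 0.2048.
Posterior ∝ prior × likelihood. Numerator for 1: 0.61·0.151691 = 0.0925313.
Normalizing constant: 0.61·0.151691 + 0.39·0.2048 = 0.172403.
P(1 | observation) = 0.0925313 / 0.172403 = 0.536714.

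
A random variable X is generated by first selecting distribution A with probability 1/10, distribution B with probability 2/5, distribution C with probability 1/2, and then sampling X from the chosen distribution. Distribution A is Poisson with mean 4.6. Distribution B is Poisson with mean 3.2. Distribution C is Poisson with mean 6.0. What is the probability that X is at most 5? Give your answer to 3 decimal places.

0.649

Conditional on each component, P(X ≤ 5): A: 0.68576; B: 0.894592; C: 0.44568.
By total probability, P(X ≤ 5) = 0.1·0.68576 + 0.4·0.894592 + 0.5·0.44568 = 0.649253.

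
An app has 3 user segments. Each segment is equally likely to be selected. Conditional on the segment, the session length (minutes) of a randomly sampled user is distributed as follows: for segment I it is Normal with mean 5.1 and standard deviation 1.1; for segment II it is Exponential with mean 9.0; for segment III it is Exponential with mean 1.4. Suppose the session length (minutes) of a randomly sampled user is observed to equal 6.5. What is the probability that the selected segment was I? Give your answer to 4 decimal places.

0.7262

Likelihoods f(6.5 | ·): I: 0.161352; II: 0.0539635; III: 0.00687867.
Posterior ∝ prior × likelihood. Numerator for I: 0.333333·0.161352 = 0.053784.
Normalizing constant: 0.333333·0.161352 + 0.333333·0.0539635 + 0.333333·0.00687867 = 0.0740648.
P(I | observation) = 0.053784 / 0.0740648 = 0.726176.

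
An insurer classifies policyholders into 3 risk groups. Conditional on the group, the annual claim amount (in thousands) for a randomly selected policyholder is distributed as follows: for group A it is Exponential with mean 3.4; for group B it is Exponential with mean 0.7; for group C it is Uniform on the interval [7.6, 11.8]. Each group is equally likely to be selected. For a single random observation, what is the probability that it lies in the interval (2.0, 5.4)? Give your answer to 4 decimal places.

0.1360

Conditional on each group, P(2.0 < X < 5.4): A: 0.351021; B: 0.0569862; C: 0.
By total probability, P(2.0 < X < 5.4) = 0.333333·0.351021 + 0.333333·0.0569862 + 0.333333·0 = 0.136002.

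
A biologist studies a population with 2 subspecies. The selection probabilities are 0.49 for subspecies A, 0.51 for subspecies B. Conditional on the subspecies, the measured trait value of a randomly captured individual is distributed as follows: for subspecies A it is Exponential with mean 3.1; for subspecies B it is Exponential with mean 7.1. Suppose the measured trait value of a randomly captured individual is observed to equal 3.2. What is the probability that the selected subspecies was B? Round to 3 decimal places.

Likelihoods f(3.2 | ·): A: 0.114904; B: 0.0897436.
Posterior ∝ prior × likelihood. Numerator for B: 0.51·0.0897436 = 0.0457692.
Normalizing constant: 0.49·0.114904 + 0.51·0.0897436 = 0.102072.
P(B | observation) = 0.0457692 / 0.102072 = 0.448401.

0.448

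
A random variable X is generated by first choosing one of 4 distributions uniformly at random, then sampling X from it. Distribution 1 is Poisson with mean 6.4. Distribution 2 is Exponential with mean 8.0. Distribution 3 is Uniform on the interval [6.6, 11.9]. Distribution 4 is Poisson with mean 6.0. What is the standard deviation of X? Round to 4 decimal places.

Per component, 1: μ=6.4, E[X²]=47.36; 2: μ=8, E[X²]=128; 3: μ=9.25, E[X²]=87.9033; 4: μ=6, E[X²]=42.
E[X] = 0.25·6.4 + 0.25·8 + 0.25·9.25 + 0.25·6 = 7.4125.
E[X²] = 0.25·47.36 + 0.25·128 + 0.25·87.9033 + 0.25·42 = 76.3158.
Var(X) = E[X²] − (E[X])² = 76.3158 − 54.9452 = 21.3707.
SD(X) = √21.3707 = 4.62284.

4.6228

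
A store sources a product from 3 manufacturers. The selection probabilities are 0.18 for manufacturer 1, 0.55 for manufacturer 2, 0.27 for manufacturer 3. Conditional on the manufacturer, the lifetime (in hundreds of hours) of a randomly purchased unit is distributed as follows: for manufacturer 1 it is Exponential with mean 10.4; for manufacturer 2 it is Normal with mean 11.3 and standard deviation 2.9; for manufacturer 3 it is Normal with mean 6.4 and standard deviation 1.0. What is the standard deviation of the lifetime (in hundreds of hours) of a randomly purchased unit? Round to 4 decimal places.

Per component, 1: μ=10.4, E[X²]=216.32; 2: μ=11.3, E[X²]=136.1; 3: μ=6.4, E[X²]=41.96.
E[X] = 0.18·10.4 + 0.55·11.3 + 0.27·6.4 = 9.815.
E[X²] = 0.18·216.32 + 0.55·136.1 + 0.27·41.96 = 125.122.
Var(X) = E[X²] − (E[X])² = 125.122 − 96.3342 = 28.7876.
SD(X) = √28.7876 = 5.36541.

5.3654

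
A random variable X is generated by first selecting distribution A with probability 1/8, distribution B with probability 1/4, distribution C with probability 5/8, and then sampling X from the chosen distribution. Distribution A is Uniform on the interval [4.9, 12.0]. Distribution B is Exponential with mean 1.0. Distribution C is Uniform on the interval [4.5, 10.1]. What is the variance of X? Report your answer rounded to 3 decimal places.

10.448

Per component, A: μ=8.45, E[X²]=75.6033; B: μ=1, E[X²]=2; C: μ=7.3, E[X²]=55.9033.
E[X] = 0.125·8.45 + 0.25·1 + 0.625·7.3 = 5.86875.
E[X²] = 0.125·75.6033 + 0.25·2 + 0.625·55.9033 = 44.89.
Var(X) = E[X²] − (E[X])² = 44.89 − 34.4422 = 10.4478.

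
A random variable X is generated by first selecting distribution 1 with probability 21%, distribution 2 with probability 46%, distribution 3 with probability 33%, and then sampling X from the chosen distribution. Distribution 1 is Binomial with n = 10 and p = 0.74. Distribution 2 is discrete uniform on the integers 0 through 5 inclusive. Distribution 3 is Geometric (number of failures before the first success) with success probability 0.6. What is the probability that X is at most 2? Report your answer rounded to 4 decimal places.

0.5390

Conditional on each component, P(X ≤ 2): 1: 0.000556182; 2: 0.5; 3: 0.936.
By total probability, P(X ≤ 2) = 0.21·0.000556182 + 0.46·0.5 + 0.33·0.936 = 0.538997.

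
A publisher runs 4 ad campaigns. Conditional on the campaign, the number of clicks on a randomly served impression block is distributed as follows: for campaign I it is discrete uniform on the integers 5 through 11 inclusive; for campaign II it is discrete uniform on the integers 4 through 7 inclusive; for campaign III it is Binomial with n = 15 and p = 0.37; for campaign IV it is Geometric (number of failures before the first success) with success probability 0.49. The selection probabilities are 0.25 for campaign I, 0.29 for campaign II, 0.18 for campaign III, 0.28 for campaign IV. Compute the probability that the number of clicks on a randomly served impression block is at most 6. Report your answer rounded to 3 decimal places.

Conditional on each campaign, P(X ≤ 6): I: 0.285714; II: 0.75; III: 0.699688; IV: 0.991026.
By total probability, P(X ≤ 6) = 0.25·0.285714 + 0.29·0.75 + 0.18·0.699688 + 0.28·0.991026 = 0.69236.

0.692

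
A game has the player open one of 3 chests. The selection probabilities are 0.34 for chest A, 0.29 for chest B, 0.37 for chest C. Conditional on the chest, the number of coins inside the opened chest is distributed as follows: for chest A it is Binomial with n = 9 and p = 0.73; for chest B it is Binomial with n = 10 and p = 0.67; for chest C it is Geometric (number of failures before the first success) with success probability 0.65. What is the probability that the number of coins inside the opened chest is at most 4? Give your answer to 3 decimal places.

0.412

Conditional on each chest, P(X ≤ 4): A: 0.0662028; B: 0.0732005; C: 0.994748.
By total probability, P(X ≤ 4) = 0.34·0.0662028 + 0.29·0.0732005 + 0.37·0.994748 = 0.411794.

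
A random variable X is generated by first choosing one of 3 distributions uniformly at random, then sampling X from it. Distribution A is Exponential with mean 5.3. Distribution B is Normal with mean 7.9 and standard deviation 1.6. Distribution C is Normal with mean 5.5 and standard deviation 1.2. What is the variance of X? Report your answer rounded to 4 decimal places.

Per component, A: μ=5.3, E[X²]=56.18; B: μ=7.9, E[X²]=64.97; C: μ=5.5, E[X²]=31.69.
E[X] = 0.333333·5.3 + 0.333333·7.9 + 0.333333·5.5 = 6.23333.
E[X²] = 0.333333·56.18 + 0.333333·64.97 + 0.333333·31.69 = 50.9467.
Var(X) = E[X²] − (E[X])² = 50.9467 − 38.8544 = 12.0922.

12.0922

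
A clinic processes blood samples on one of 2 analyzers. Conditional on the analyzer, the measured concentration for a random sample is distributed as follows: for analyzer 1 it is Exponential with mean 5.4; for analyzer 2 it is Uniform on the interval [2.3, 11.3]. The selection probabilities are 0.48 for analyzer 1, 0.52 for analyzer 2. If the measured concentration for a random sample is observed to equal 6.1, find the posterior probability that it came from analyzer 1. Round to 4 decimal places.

0.3321

Likelihoods f(6.1 | ·): 1: 0.0598431; 2: 0.111111.
Posterior ∝ prior × likelihood. Numerator for 1: 0.48·0.0598431 = 0.0287247.
Normalizing constant: 0.48·0.0598431 + 0.52·0.111111 = 0.0865025.
P(1 | observation) = 0.0287247 / 0.0865025 = 0.332068.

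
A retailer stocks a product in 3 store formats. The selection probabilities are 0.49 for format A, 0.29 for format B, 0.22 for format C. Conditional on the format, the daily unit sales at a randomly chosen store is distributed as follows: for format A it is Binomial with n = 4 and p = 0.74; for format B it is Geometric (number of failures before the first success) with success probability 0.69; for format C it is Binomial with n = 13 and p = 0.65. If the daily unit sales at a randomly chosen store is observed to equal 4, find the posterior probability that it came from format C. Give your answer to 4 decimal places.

Likelihoods P(X=4 | ·): A: 0.299866; B: 0.00637229; C: 0.0100594.
Posterior ∝ prior × likelihood. Numerator for C: 0.22·0.0100594 = 0.00221307.
Normalizing constant: 0.49·0.299866 + 0.29·0.00637229 + 0.22·0.0100594 = 0.150995.
P(C | observation) = 0.00221307 / 0.150995 = 0.0146565.

0.0147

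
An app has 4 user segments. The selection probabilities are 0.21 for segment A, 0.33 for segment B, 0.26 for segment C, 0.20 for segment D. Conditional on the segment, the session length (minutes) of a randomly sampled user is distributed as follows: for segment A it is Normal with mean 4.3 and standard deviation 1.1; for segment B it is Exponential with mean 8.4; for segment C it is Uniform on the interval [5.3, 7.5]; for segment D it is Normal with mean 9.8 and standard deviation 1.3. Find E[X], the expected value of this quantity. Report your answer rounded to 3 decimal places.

7.299

Component means — A: 4.3; B: 8.4; C: 6.4; D: 9.8.
E[X] = 0.21·4.3 + 0.33·8.4 + 0.26·6.4 + 0.2·9.8 = 7.299.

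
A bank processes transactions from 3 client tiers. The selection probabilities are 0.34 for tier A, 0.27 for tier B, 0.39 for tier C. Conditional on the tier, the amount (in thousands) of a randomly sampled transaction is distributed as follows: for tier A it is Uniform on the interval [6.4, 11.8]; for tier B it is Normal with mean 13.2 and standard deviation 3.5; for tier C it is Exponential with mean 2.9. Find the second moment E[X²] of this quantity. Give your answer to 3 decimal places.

85.894

For each component E[X²] = Var + (mean)², giving A: 85.24; B: 186.49; C: 16.82.
Overall E[X²] = 0.34·85.24 + 0.27·186.49 + 0.39·16.82 = 85.8937.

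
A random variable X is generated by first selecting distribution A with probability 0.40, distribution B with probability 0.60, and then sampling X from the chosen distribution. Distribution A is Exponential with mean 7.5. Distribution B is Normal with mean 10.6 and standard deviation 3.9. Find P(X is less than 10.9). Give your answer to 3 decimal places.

0.625

Conditional on each component, P(X < 10.9): A: 0.76621; B: 0.530658.
By total probability, P(X < 10.9) = 0.4·0.76621 + 0.6·0.530658 = 0.624879.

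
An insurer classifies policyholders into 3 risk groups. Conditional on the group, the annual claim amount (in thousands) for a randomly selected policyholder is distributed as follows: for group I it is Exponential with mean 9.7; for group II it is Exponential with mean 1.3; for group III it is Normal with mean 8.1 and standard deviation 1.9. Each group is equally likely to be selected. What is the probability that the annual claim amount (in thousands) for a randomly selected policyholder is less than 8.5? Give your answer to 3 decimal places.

Conditional on each group, P(X < 8.5): I: 0.583675; II: 0.998553; III: 0.583372.
By total probability, P(X < 8.5) = 0.333333·0.583675 + 0.333333·0.998553 + 0.333333·0.583372 = 0.721867.

0.722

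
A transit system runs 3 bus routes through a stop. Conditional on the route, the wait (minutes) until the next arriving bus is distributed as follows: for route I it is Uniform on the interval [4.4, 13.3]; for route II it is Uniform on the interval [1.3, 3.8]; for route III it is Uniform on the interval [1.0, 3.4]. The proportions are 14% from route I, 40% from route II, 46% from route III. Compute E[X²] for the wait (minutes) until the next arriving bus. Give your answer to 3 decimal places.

17.146

For each component E[X²] = Var + (mean)², giving I: 84.9233; II: 7.02333; III: 5.32.
Overall E[X²] = 0.14·84.9233 + 0.4·7.02333 + 0.46·5.32 = 17.1458.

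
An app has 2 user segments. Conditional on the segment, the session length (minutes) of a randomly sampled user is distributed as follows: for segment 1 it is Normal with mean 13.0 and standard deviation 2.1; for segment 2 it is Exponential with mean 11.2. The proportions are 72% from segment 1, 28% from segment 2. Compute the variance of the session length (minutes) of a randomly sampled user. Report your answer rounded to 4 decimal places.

38.9516

Per component, 1: μ=13, E[X²]=173.41; 2: μ=11.2, E[X²]=250.88.
E[X] = 0.72·13 + 0.28·11.2 = 12.496.
E[X²] = 0.72·173.41 + 0.28·250.88 = 195.102.
Var(X) = E[X²] − (E[X])² = 195.102 − 156.15 = 38.9516.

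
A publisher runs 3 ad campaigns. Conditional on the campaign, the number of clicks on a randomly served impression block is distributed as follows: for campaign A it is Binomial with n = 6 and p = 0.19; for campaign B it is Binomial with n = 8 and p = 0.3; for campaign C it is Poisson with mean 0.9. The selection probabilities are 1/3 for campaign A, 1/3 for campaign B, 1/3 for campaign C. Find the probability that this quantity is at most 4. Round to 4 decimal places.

Conditional on each campaign, P(X ≤ 4): A: 0.99875; B: 0.942032; C: 0.997656.
By total probability, P(X ≤ 4) = 0.333333·0.99875 + 0.333333·0.942032 + 0.333333·0.997656 = 0.979479.

0.9795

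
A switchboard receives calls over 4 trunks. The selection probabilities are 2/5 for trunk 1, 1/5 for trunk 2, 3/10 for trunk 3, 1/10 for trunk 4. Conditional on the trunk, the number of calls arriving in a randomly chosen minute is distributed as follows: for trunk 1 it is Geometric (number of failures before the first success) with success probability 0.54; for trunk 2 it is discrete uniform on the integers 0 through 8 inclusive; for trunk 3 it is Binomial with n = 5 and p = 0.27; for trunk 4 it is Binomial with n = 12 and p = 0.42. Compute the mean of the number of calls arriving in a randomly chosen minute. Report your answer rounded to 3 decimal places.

Component means — 1: 0.851852; 2: 4; 3: 1.35; 4: 5.04.
E[X] = 0.4·0.851852 + 0.2·4 + 0.3·1.35 + 0.1·5.04 = 2.04974.

2.050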